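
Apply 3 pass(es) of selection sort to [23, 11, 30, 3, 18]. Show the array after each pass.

Pass 1: Select minimum 3 at index 3, swap -> [3, 11, 30, 23, 18]
Pass 2: Select minimum 11 at index 1, swap -> [3, 11, 30, 23, 18]
Pass 3: Select minimum 18 at index 4, swap -> [3, 11, 18, 23, 30]


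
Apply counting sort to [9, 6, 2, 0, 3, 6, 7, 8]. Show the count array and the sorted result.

Count array: [1, 0, 1, 1, 0, 0, 2, 1, 1, 1]
(count[i] = number of elements equal to i)
Cumulative count: [1, 1, 2, 3, 3, 3, 5, 6, 7, 8]
Sorted: [0, 2, 3, 6, 6, 7, 8, 9]


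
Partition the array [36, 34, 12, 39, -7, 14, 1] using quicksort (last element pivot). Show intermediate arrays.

Partition 1: pivot=1 at index 1 -> [-7, 1, 12, 39, 36, 14, 34]
Partition 2: pivot=34 at index 4 -> [-7, 1, 12, 14, 34, 39, 36]
Partition 3: pivot=14 at index 3 -> [-7, 1, 12, 14, 34, 39, 36]
Partition 4: pivot=36 at index 5 -> [-7, 1, 12, 14, 34, 36, 39]


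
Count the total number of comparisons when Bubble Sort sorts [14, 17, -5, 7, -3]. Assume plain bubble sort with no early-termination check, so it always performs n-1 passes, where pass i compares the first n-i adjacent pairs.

Pass 1: compare adjacent pairs (0,1)..(3,4) = 4 comparison(s), 3 swap(s) -> [14, -5, 7, -3, 17]
Pass 2: compare adjacent pairs (0,1)..(2,3) = 3 comparison(s), 3 swap(s) -> [-5, 7, -3, 14, 17]
Pass 3: compare adjacent pairs (0,1)..(1,2) = 2 comparison(s), 1 swap(s) -> [-5, -3, 7, 14, 17]
Pass 4: compare adjacent pairs (0,1)..(0,1) = 1 comparison(s), 0 swap(s) -> [-5, -3, 7, 14, 17]
Total comparisons: 4 + 3 + 2 + 1 = 10


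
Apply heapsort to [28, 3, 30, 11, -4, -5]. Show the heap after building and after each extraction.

Build heap: [30, 11, 28, 3, -4, -5]
Extract 30: [28, 11, -5, 3, -4, 30]
Extract 28: [11, 3, -5, -4, 28, 30]
Extract 11: [3, -4, -5, 11, 28, 30]
Extract 3: [-4, -5, 3, 11, 28, 30]
Extract -4: [-5, -4, 3, 11, 28, 30]


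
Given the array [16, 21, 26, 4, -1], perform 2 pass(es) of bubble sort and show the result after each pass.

After pass 1: [16, 21, 4, -1, 26] (2 swaps)
After pass 2: [16, 4, -1, 21, 26] (2 swaps)
Total swaps: 4


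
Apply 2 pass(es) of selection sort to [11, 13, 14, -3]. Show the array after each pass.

Pass 1: Select minimum -3 at index 3, swap -> [-3, 13, 14, 11]
Pass 2: Select minimum 11 at index 3, swap -> [-3, 11, 14, 13]


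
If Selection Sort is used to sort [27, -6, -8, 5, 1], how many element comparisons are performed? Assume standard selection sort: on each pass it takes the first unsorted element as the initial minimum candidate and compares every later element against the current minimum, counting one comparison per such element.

Pass 1: scan indices 1..4 for the minimum = 4 comparison(s); min is -8, place at index 0 -> [-8, -6, 27, 5, 1]
Pass 2: scan indices 2..4 for the minimum = 3 comparison(s); min is -6, place at index 1 -> [-8, -6, 27, 5, 1]
Pass 3: scan indices 3..4 for the minimum = 2 comparison(s); min is 1, place at index 2 -> [-8, -6, 1, 5, 27]
Pass 4: scan indices 4..4 for the minimum = 1 comparison(s); min is 5, place at index 3 -> [-8, -6, 1, 5, 27]
Selection sort always scans the whole unsorted suffix, so the count is (n-1) + (n-2) + ... + 1 = n(n-1)/2 = 5*4/2 = 10 regardless of the input order.
Total comparisons: 4 + 3 + 2 + 1 = 10


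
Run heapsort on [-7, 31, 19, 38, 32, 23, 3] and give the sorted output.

Build heap: [38, 32, 23, 31, -7, 19, 3]
Extract 38: [32, 31, 23, 3, -7, 19, 38]
Extract 32: [31, 19, 23, 3, -7, 32, 38]
Extract 31: [23, 19, -7, 3, 31, 32, 38]
Extract 23: [19, 3, -7, 23, 31, 32, 38]
Extract 19: [3, -7, 19, 23, 31, 32, 38]
Extract 3: [-7, 3, 19, 23, 31, 32, 38]


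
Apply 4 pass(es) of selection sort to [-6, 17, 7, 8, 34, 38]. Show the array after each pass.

Pass 1: Select minimum -6 at index 0, swap -> [-6, 17, 7, 8, 34, 38]
Pass 2: Select minimum 7 at index 2, swap -> [-6, 7, 17, 8, 34, 38]
Pass 3: Select minimum 8 at index 3, swap -> [-6, 7, 8, 17, 34, 38]
Pass 4: Select minimum 17 at index 3, swap -> [-6, 7, 8, 17, 34, 38]


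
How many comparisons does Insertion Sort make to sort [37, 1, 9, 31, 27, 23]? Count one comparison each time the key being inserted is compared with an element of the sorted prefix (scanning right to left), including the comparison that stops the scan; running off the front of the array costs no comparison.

Insert 1: 37 > 1 (shift), reached front = 1 comparison(s) -> [1, 37, 9, 31, 27, 23]
Insert 9: 37 > 9 (shift), 1 <= 9 (stop) = 2 comparison(s) -> [1, 9, 37, 31, 27, 23]
Insert 31: 37 > 31 (shift), 9 <= 31 (stop) = 2 comparison(s) -> [1, 9, 31, 37, 27, 23]
Insert 27: 37 > 27 (shift), 31 > 27 (shift), 9 <= 27 (stop) = 3 comparison(s) -> [1, 9, 27, 31, 37, 23]
Insert 23: 37 > 23 (shift), 31 > 23 (shift), 27 > 23 (shift), 9 <= 23 (stop) = 4 comparison(s) -> [1, 9, 23, 27, 31, 37]
Total comparisons: 1 + 2 + 2 + 3 + 4 = 12


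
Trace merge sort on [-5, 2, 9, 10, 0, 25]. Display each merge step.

Divide and conquer:
  Merge [2] + [9] -> [2, 9]
  Merge [-5] + [2, 9] -> [-5, 2, 9]
  Merge [0] + [25] -> [0, 25]
  Merge [10] + [0, 25] -> [0, 10, 25]
  Merge [-5, 2, 9] + [0, 10, 25] -> [-5, 0, 2, 9, 10, 25]


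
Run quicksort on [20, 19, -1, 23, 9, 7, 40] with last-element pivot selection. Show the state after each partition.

Partition 1: pivot=40 at index 6 -> [20, 19, -1, 23, 9, 7, 40]
Partition 2: pivot=7 at index 1 -> [-1, 7, 20, 23, 9, 19, 40]
Partition 3: pivot=19 at index 3 -> [-1, 7, 9, 19, 20, 23, 40]
Partition 4: pivot=23 at index 5 -> [-1, 7, 9, 19, 20, 23, 40]


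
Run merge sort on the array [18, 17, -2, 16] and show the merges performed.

Divide and conquer:
  Merge [18] + [17] -> [17, 18]
  Merge [-2] + [16] -> [-2, 16]
  Merge [17, 18] + [-2, 16] -> [-2, 16, 17, 18]


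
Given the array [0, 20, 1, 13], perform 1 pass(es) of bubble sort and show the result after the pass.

After pass 1: [0, 1, 13, 20] (2 swaps)
Total swaps: 2


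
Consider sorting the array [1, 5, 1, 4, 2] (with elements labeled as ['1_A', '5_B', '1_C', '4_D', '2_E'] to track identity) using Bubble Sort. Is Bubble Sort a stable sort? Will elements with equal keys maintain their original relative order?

Trace Bubble Sort on the labeled array (the key is the number; the letter only tracks identity):
  After pass 1: [1_A, 1_C, 4_D, 2_E, 5_B]
  After pass 2: [1_A, 1_C, 2_E, 4_D, 5_B]
  After pass 3: [1_A, 1_C, 2_E, 4_D, 5_B] (no swaps, done)
Final order: [1_A, 1_C, 2_E, 4_D, 5_B]
Equal keys:
  value 1: originally 1_A, 1_C; after sorting 1_A, 1_C -> order preserved
All equal keys kept their original relative order. Bubble Sort is stable: it only swaps adjacent elements when the left one is strictly greater, so equal keys never move past each other.
Answer: Stable


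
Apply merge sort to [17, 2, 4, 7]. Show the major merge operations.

Divide and conquer:
  Merge [17] + [2] -> [2, 17]
  Merge [4] + [7] -> [4, 7]
  Merge [2, 17] + [4, 7] -> [2, 4, 7, 17]


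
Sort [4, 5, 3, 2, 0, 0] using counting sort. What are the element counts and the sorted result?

Count array: [2, 0, 1, 1, 1, 1]
(count[i] = number of elements equal to i)
Cumulative count: [2, 2, 3, 4, 5, 6]
Sorted: [0, 0, 2, 3, 4, 5]


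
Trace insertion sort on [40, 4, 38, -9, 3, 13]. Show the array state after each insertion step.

First element 40 is already 'sorted'
Insert 4: shifted 1 elements -> [4, 40, 38, -9, 3, 13]
Insert 38: shifted 1 elements -> [4, 38, 40, -9, 3, 13]
Insert -9: shifted 3 elements -> [-9, 4, 38, 40, 3, 13]
Insert 3: shifted 3 elements -> [-9, 3, 4, 38, 40, 13]
Insert 13: shifted 2 elements -> [-9, 3, 4, 13, 38, 40]


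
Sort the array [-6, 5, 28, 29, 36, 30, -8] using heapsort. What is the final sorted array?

Build heap: [36, 29, 30, -6, 5, 28, -8]
Extract 36: [30, 29, 28, -6, 5, -8, 36]
Extract 30: [29, 5, 28, -6, -8, 30, 36]
Extract 29: [28, 5, -8, -6, 29, 30, 36]
Extract 28: [5, -6, -8, 28, 29, 30, 36]
Extract 5: [-6, -8, 5, 28, 29, 30, 36]
Extract -6: [-8, -6, 5, 28, 29, 30, 36]


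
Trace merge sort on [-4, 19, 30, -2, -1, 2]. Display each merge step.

Divide and conquer:
  Merge [19] + [30] -> [19, 30]
  Merge [-4] + [19, 30] -> [-4, 19, 30]
  Merge [-1] + [2] -> [-1, 2]
  Merge [-2] + [-1, 2] -> [-2, -1, 2]
  Merge [-4, 19, 30] + [-2, -1, 2] -> [-4, -2, -1, 2, 19, 30]


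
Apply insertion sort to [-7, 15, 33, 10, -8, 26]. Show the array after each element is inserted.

First element -7 is already 'sorted'
Insert 15: shifted 0 elements -> [-7, 15, 33, 10, -8, 26]
Insert 33: shifted 0 elements -> [-7, 15, 33, 10, -8, 26]
Insert 10: shifted 2 elements -> [-7, 10, 15, 33, -8, 26]
Insert -8: shifted 4 elements -> [-8, -7, 10, 15, 33, 26]
Insert 26: shifted 1 elements -> [-8, -7, 10, 15, 26, 33]


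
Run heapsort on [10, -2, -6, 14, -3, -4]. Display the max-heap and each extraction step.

Build heap: [14, 10, -4, -2, -3, -6]
Extract 14: [10, -2, -4, -6, -3, 14]
Extract 10: [-2, -3, -4, -6, 10, 14]
Extract -2: [-3, -6, -4, -2, 10, 14]
Extract -3: [-4, -6, -3, -2, 10, 14]
Extract -4: [-6, -4, -3, -2, 10, 14]


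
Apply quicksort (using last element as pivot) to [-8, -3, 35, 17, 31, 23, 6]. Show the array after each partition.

Partition 1: pivot=6 at index 2 -> [-8, -3, 6, 17, 31, 23, 35]
Partition 2: pivot=-3 at index 1 -> [-8, -3, 6, 17, 31, 23, 35]
Partition 3: pivot=35 at index 6 -> [-8, -3, 6, 17, 31, 23, 35]
Partition 4: pivot=23 at index 4 -> [-8, -3, 6, 17, 23, 31, 35]


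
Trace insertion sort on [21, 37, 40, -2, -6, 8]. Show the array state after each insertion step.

First element 21 is already 'sorted'
Insert 37: shifted 0 elements -> [21, 37, 40, -2, -6, 8]
Insert 40: shifted 0 elements -> [21, 37, 40, -2, -6, 8]
Insert -2: shifted 3 elements -> [-2, 21, 37, 40, -6, 8]
Insert -6: shifted 4 elements -> [-6, -2, 21, 37, 40, 8]
Insert 8: shifted 3 elements -> [-6, -2, 8, 21, 37, 40]


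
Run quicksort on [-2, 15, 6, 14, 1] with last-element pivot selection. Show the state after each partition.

Partition 1: pivot=1 at index 1 -> [-2, 1, 6, 14, 15]
Partition 2: pivot=15 at index 4 -> [-2, 1, 6, 14, 15]
Partition 3: pivot=14 at index 3 -> [-2, 1, 6, 14, 15]


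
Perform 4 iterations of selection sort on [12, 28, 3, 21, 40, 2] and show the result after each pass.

Pass 1: Select minimum 2 at index 5, swap -> [2, 28, 3, 21, 40, 12]
Pass 2: Select minimum 3 at index 2, swap -> [2, 3, 28, 21, 40, 12]
Pass 3: Select minimum 12 at index 5, swap -> [2, 3, 12, 21, 40, 28]
Pass 4: Select minimum 21 at index 3, swap -> [2, 3, 12, 21, 40, 28]


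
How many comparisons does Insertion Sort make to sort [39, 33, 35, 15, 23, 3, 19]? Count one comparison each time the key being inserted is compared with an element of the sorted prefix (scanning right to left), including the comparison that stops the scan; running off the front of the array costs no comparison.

Insert 33: 39 > 33 (shift), reached front = 1 comparison(s) -> [33, 39, 35, 15, 23, 3, 19]
Insert 35: 39 > 35 (shift), 33 <= 35 (stop) = 2 comparison(s) -> [33, 35, 39, 15, 23, 3, 19]
Insert 15: 39 > 15 (shift), 35 > 15 (shift), 33 > 15 (shift), reached front = 3 comparison(s) -> [15, 33, 35, 39, 23, 3, 19]
Insert 23: 39 > 23 (shift), 35 > 23 (shift), 33 > 23 (shift), 15 <= 23 (stop) = 4 comparison(s) -> [15, 23, 33, 35, 39, 3, 19]
Insert 3: 39 > 3 (shift), 35 > 3 (shift), 33 > 3 (shift), 23 > 3 (shift), 15 > 3 (shift), reached front = 5 comparison(s) -> [3, 15, 23, 33, 35, 39, 19]
Insert 19: 39 > 19 (shift), 35 > 19 (shift), 33 > 19 (shift), 23 > 19 (shift), 15 <= 19 (stop) = 5 comparison(s) -> [3, 15, 19, 23, 33, 35, 39]
Total comparisons: 1 + 2 + 3 + 4 + 5 + 5 = 20


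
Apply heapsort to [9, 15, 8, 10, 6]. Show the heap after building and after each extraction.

Build heap: [15, 10, 8, 9, 6]
Extract 15: [10, 9, 8, 6, 15]
Extract 10: [9, 6, 8, 10, 15]
Extract 9: [8, 6, 9, 10, 15]
Extract 8: [6, 8, 9, 10, 15]


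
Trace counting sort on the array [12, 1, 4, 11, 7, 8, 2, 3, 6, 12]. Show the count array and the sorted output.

Count array: [0, 1, 1, 1, 1, 0, 1, 1, 1, 0, 0, 1, 2]
(count[i] = number of elements equal to i)
Cumulative count: [0, 1, 2, 3, 4, 4, 5, 6, 7, 7, 7, 8, 10]
Sorted: [1, 2, 3, 4, 6, 7, 8, 11, 12, 12]


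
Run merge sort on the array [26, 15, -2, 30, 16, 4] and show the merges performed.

Divide and conquer:
  Merge [15] + [-2] -> [-2, 15]
  Merge [26] + [-2, 15] -> [-2, 15, 26]
  Merge [16] + [4] -> [4, 16]
  Merge [30] + [4, 16] -> [4, 16, 30]
  Merge [-2, 15, 26] + [4, 16, 30] -> [-2, 4, 15, 16, 26, 30]


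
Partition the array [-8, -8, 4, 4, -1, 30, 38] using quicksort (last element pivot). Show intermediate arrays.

Partition 1: pivot=38 at index 6 -> [-8, -8, 4, 4, -1, 30, 38]
Partition 2: pivot=30 at index 5 -> [-8, -8, 4, 4, -1, 30, 38]
Partition 3: pivot=-1 at index 2 -> [-8, -8, -1, 4, 4, 30, 38]
Partition 4: pivot=-8 at index 1 -> [-8, -8, -1, 4, 4, 30, 38]
Partition 5: pivot=4 at index 4 -> [-8, -8, -1, 4, 4, 30, 38]


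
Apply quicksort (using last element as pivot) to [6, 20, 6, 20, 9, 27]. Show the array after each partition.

Partition 1: pivot=27 at index 5 -> [6, 20, 6, 20, 9, 27]
Partition 2: pivot=9 at index 2 -> [6, 6, 9, 20, 20, 27]
Partition 3: pivot=6 at index 1 -> [6, 6, 9, 20, 20, 27]
Partition 4: pivot=20 at index 4 -> [6, 6, 9, 20, 20, 27]


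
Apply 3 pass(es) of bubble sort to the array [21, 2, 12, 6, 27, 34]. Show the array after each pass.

After pass 1: [2, 12, 6, 21, 27, 34] (3 swaps)
After pass 2: [2, 6, 12, 21, 27, 34] (1 swaps)
After pass 3: [2, 6, 12, 21, 27, 34] (0 swaps)
Total swaps: 4


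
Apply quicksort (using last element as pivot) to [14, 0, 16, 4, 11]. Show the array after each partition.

Partition 1: pivot=11 at index 2 -> [0, 4, 11, 14, 16]
Partition 2: pivot=4 at index 1 -> [0, 4, 11, 14, 16]
Partition 3: pivot=16 at index 4 -> [0, 4, 11, 14, 16]


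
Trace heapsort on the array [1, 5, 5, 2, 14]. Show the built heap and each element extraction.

Build heap: [14, 5, 5, 2, 1]
Extract 14: [5, 2, 5, 1, 14]
Extract 5: [5, 2, 1, 5, 14]
Extract 5: [2, 1, 5, 5, 14]
Extract 2: [1, 2, 5, 5, 14]


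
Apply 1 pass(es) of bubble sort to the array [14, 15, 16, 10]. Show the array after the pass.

After pass 1: [14, 15, 10, 16] (1 swaps)
Total swaps: 1


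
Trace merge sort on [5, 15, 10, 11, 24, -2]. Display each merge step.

Divide and conquer:
  Merge [15] + [10] -> [10, 15]
  Merge [5] + [10, 15] -> [5, 10, 15]
  Merge [24] + [-2] -> [-2, 24]
  Merge [11] + [-2, 24] -> [-2, 11, 24]
  Merge [5, 10, 15] + [-2, 11, 24] -> [-2, 5, 10, 11, 15, 24]


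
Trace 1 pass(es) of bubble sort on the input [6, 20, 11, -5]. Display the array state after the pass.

After pass 1: [6, 11, -5, 20] (2 swaps)
Total swaps: 2


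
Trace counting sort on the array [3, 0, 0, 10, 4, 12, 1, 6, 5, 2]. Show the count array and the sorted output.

Count array: [2, 1, 1, 1, 1, 1, 1, 0, 0, 0, 1, 0, 1]
(count[i] = number of elements equal to i)
Cumulative count: [2, 3, 4, 5, 6, 7, 8, 8, 8, 8, 9, 9, 10]
Sorted: [0, 0, 1, 2, 3, 4, 5, 6, 10, 12]


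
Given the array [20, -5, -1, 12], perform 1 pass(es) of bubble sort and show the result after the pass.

After pass 1: [-5, -1, 12, 20] (3 swaps)
Total swaps: 3


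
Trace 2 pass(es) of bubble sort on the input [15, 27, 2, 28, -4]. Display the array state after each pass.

After pass 1: [15, 2, 27, -4, 28] (2 swaps)
After pass 2: [2, 15, -4, 27, 28] (2 swaps)
Total swaps: 4


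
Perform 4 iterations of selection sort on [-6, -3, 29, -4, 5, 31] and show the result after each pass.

Pass 1: Select minimum -6 at index 0, swap -> [-6, -3, 29, -4, 5, 31]
Pass 2: Select minimum -4 at index 3, swap -> [-6, -4, 29, -3, 5, 31]
Pass 3: Select minimum -3 at index 3, swap -> [-6, -4, -3, 29, 5, 31]
Pass 4: Select minimum 5 at index 4, swap -> [-6, -4, -3, 5, 29, 31]


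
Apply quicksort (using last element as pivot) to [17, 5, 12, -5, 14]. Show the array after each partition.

Partition 1: pivot=14 at index 3 -> [5, 12, -5, 14, 17]
Partition 2: pivot=-5 at index 0 -> [-5, 12, 5, 14, 17]
Partition 3: pivot=5 at index 1 -> [-5, 5, 12, 14, 17]


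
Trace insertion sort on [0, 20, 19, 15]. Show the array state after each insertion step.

First element 0 is already 'sorted'
Insert 20: shifted 0 elements -> [0, 20, 19, 15]
Insert 19: shifted 1 elements -> [0, 19, 20, 15]
Insert 15: shifted 2 elements -> [0, 15, 19, 20]


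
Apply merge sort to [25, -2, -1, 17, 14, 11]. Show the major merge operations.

Divide and conquer:
  Merge [-2] + [-1] -> [-2, -1]
  Merge [25] + [-2, -1] -> [-2, -1, 25]
  Merge [14] + [11] -> [11, 14]
  Merge [17] + [11, 14] -> [11, 14, 17]
  Merge [-2, -1, 25] + [11, 14, 17] -> [-2, -1, 11, 14, 17, 25]


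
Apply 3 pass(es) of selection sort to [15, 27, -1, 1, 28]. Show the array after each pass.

Pass 1: Select minimum -1 at index 2, swap -> [-1, 27, 15, 1, 28]
Pass 2: Select minimum 1 at index 3, swap -> [-1, 1, 15, 27, 28]
Pass 3: Select minimum 15 at index 2, swap -> [-1, 1, 15, 27, 28]


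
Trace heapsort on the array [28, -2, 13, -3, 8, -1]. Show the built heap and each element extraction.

Build heap: [28, 8, 13, -3, -2, -1]
Extract 28: [13, 8, -1, -3, -2, 28]
Extract 13: [8, -2, -1, -3, 13, 28]
Extract 8: [-1, -2, -3, 8, 13, 28]
Extract -1: [-2, -3, -1, 8, 13, 28]
Extract -2: [-3, -2, -1, 8, 13, 28]


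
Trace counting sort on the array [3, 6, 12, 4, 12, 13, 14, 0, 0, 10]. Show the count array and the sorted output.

Count array: [2, 0, 0, 1, 1, 0, 1, 0, 0, 0, 1, 0, 2, 1, 1]
(count[i] = number of elements equal to i)
Cumulative count: [2, 2, 2, 3, 4, 4, 5, 5, 5, 5, 6, 6, 8, 9, 10]
Sorted: [0, 0, 3, 4, 6, 10, 12, 12, 13, 14]


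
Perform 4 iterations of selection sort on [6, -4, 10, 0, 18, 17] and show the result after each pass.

Pass 1: Select minimum -4 at index 1, swap -> [-4, 6, 10, 0, 18, 17]
Pass 2: Select minimum 0 at index 3, swap -> [-4, 0, 10, 6, 18, 17]
Pass 3: Select minimum 6 at index 3, swap -> [-4, 0, 6, 10, 18, 17]
Pass 4: Select minimum 10 at index 3, swap -> [-4, 0, 6, 10, 18, 17]


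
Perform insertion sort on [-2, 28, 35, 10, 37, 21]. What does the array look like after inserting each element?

First element -2 is already 'sorted'
Insert 28: shifted 0 elements -> [-2, 28, 35, 10, 37, 21]
Insert 35: shifted 0 elements -> [-2, 28, 35, 10, 37, 21]
Insert 10: shifted 2 elements -> [-2, 10, 28, 35, 37, 21]
Insert 37: shifted 0 elements -> [-2, 10, 28, 35, 37, 21]
Insert 21: shifted 3 elements -> [-2, 10, 21, 28, 35, 37]


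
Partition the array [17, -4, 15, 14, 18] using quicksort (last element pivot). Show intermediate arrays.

Partition 1: pivot=18 at index 4 -> [17, -4, 15, 14, 18]
Partition 2: pivot=14 at index 1 -> [-4, 14, 15, 17, 18]
Partition 3: pivot=17 at index 3 -> [-4, 14, 15, 17, 18]


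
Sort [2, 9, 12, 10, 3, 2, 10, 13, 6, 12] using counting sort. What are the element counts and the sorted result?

Count array: [0, 0, 2, 1, 0, 0, 1, 0, 0, 1, 2, 0, 2, 1]
(count[i] = number of elements equal to i)
Cumulative count: [0, 0, 2, 3, 3, 3, 4, 4, 4, 5, 7, 7, 9, 10]
Sorted: [2, 2, 3, 6, 9, 10, 10, 12, 12, 13]


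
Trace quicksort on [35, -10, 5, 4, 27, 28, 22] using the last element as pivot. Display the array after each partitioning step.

Partition 1: pivot=22 at index 3 -> [-10, 5, 4, 22, 27, 28, 35]
Partition 2: pivot=4 at index 1 -> [-10, 4, 5, 22, 27, 28, 35]
Partition 3: pivot=35 at index 6 -> [-10, 4, 5, 22, 27, 28, 35]
Partition 4: pivot=28 at index 5 -> [-10, 4, 5, 22, 27, 28, 35]


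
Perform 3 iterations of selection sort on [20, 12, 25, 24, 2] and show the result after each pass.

Pass 1: Select minimum 2 at index 4, swap -> [2, 12, 25, 24, 20]
Pass 2: Select minimum 12 at index 1, swap -> [2, 12, 25, 24, 20]
Pass 3: Select minimum 20 at index 4, swap -> [2, 12, 20, 24, 25]


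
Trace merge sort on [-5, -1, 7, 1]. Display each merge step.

Divide and conquer:
  Merge [-5] + [-1] -> [-5, -1]
  Merge [7] + [1] -> [1, 7]
  Merge [-5, -1] + [1, 7] -> [-5, -1, 1, 7]


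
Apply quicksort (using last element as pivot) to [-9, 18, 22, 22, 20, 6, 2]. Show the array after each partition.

Partition 1: pivot=2 at index 1 -> [-9, 2, 22, 22, 20, 6, 18]
Partition 2: pivot=18 at index 3 -> [-9, 2, 6, 18, 20, 22, 22]
Partition 3: pivot=22 at index 6 -> [-9, 2, 6, 18, 20, 22, 22]
Partition 4: pivot=22 at index 5 -> [-9, 2, 6, 18, 20, 22, 22]


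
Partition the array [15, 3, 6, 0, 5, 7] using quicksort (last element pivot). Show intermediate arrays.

Partition 1: pivot=7 at index 4 -> [3, 6, 0, 5, 7, 15]
Partition 2: pivot=5 at index 2 -> [3, 0, 5, 6, 7, 15]
Partition 3: pivot=0 at index 0 -> [0, 3, 5, 6, 7, 15]


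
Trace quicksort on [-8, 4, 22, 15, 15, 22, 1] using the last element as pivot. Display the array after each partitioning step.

Partition 1: pivot=1 at index 1 -> [-8, 1, 22, 15, 15, 22, 4]
Partition 2: pivot=4 at index 2 -> [-8, 1, 4, 15, 15, 22, 22]
Partition 3: pivot=22 at index 6 -> [-8, 1, 4, 15, 15, 22, 22]
Partition 4: pivot=22 at index 5 -> [-8, 1, 4, 15, 15, 22, 22]
Partition 5: pivot=15 at index 4 -> [-8, 1, 4, 15, 15, 22, 22]


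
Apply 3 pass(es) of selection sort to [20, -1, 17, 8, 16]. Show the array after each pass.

Pass 1: Select minimum -1 at index 1, swap -> [-1, 20, 17, 8, 16]
Pass 2: Select minimum 8 at index 3, swap -> [-1, 8, 17, 20, 16]
Pass 3: Select minimum 16 at index 4, swap -> [-1, 8, 16, 20, 17]


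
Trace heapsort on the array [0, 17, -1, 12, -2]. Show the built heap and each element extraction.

Build heap: [17, 12, -1, 0, -2]
Extract 17: [12, 0, -1, -2, 17]
Extract 12: [0, -2, -1, 12, 17]
Extract 0: [-1, -2, 0, 12, 17]
Extract -1: [-2, -1, 0, 12, 17]


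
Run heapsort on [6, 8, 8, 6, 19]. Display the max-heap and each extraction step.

Build heap: [19, 8, 8, 6, 6]
Extract 19: [8, 6, 8, 6, 19]
Extract 8: [8, 6, 6, 8, 19]
Extract 8: [6, 6, 8, 8, 19]
Extract 6: [6, 6, 8, 8, 19]


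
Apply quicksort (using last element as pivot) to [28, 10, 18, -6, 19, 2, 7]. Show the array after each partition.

Partition 1: pivot=7 at index 2 -> [-6, 2, 7, 28, 19, 10, 18]
Partition 2: pivot=2 at index 1 -> [-6, 2, 7, 28, 19, 10, 18]
Partition 3: pivot=18 at index 4 -> [-6, 2, 7, 10, 18, 28, 19]
Partition 4: pivot=19 at index 5 -> [-6, 2, 7, 10, 18, 19, 28]


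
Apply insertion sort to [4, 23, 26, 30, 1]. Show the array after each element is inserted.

First element 4 is already 'sorted'
Insert 23: shifted 0 elements -> [4, 23, 26, 30, 1]
Insert 26: shifted 0 elements -> [4, 23, 26, 30, 1]
Insert 30: shifted 0 elements -> [4, 23, 26, 30, 1]
Insert 1: shifted 4 elements -> [1, 4, 23, 26, 30]


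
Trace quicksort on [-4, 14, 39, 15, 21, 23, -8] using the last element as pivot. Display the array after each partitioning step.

Partition 1: pivot=-8 at index 0 -> [-8, 14, 39, 15, 21, 23, -4]
Partition 2: pivot=-4 at index 1 -> [-8, -4, 39, 15, 21, 23, 14]
Partition 3: pivot=14 at index 2 -> [-8, -4, 14, 15, 21, 23, 39]
Partition 4: pivot=39 at index 6 -> [-8, -4, 14, 15, 21, 23, 39]
Partition 5: pivot=23 at index 5 -> [-8, -4, 14, 15, 21, 23, 39]
Partition 6: pivot=21 at index 4 -> [-8, -4, 14, 15, 21, 23, 39]


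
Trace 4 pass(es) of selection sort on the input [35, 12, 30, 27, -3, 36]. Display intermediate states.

Pass 1: Select minimum -3 at index 4, swap -> [-3, 12, 30, 27, 35, 36]
Pass 2: Select minimum 12 at index 1, swap -> [-3, 12, 30, 27, 35, 36]
Pass 3: Select minimum 27 at index 3, swap -> [-3, 12, 27, 30, 35, 36]
Pass 4: Select minimum 30 at index 3, swap -> [-3, 12, 27, 30, 35, 36]


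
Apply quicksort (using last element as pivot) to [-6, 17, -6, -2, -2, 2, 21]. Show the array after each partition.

Partition 1: pivot=21 at index 6 -> [-6, 17, -6, -2, -2, 2, 21]
Partition 2: pivot=2 at index 4 -> [-6, -6, -2, -2, 2, 17, 21]
Partition 3: pivot=-2 at index 3 -> [-6, -6, -2, -2, 2, 17, 21]
Partition 4: pivot=-2 at index 2 -> [-6, -6, -2, -2, 2, 17, 21]
Partition 5: pivot=-6 at index 1 -> [-6, -6, -2, -2, 2, 17, 21]


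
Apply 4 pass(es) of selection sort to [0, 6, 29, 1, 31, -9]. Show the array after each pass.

Pass 1: Select minimum -9 at index 5, swap -> [-9, 6, 29, 1, 31, 0]
Pass 2: Select minimum 0 at index 5, swap -> [-9, 0, 29, 1, 31, 6]
Pass 3: Select minimum 1 at index 3, swap -> [-9, 0, 1, 29, 31, 6]
Pass 4: Select minimum 6 at index 5, swap -> [-9, 0, 1, 6, 31, 29]


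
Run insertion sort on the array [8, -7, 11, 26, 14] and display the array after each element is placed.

First element 8 is already 'sorted'
Insert -7: shifted 1 elements -> [-7, 8, 11, 26, 14]
Insert 11: shifted 0 elements -> [-7, 8, 11, 26, 14]
Insert 26: shifted 0 elements -> [-7, 8, 11, 26, 14]
Insert 14: shifted 1 elements -> [-7, 8, 11, 14, 26]


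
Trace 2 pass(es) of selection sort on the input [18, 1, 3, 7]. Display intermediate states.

Pass 1: Select minimum 1 at index 1, swap -> [1, 18, 3, 7]
Pass 2: Select minimum 3 at index 2, swap -> [1, 3, 18, 7]


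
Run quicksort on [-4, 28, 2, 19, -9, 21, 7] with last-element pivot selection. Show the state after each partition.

Partition 1: pivot=7 at index 3 -> [-4, 2, -9, 7, 28, 21, 19]
Partition 2: pivot=-9 at index 0 -> [-9, 2, -4, 7, 28, 21, 19]
Partition 3: pivot=-4 at index 1 -> [-9, -4, 2, 7, 28, 21, 19]
Partition 4: pivot=19 at index 4 -> [-9, -4, 2, 7, 19, 21, 28]
Partition 5: pivot=28 at index 6 -> [-9, -4, 2, 7, 19, 21, 28]


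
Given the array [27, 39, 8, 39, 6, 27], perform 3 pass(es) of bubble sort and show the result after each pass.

After pass 1: [27, 8, 39, 6, 27, 39] (3 swaps)
After pass 2: [8, 27, 6, 27, 39, 39] (3 swaps)
After pass 3: [8, 6, 27, 27, 39, 39] (1 swaps)
Total swaps: 7


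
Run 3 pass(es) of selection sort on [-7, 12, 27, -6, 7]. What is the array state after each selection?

Pass 1: Select minimum -7 at index 0, swap -> [-7, 12, 27, -6, 7]
Pass 2: Select minimum -6 at index 3, swap -> [-7, -6, 27, 12, 7]
Pass 3: Select minimum 7 at index 4, swap -> [-7, -6, 7, 12, 27]


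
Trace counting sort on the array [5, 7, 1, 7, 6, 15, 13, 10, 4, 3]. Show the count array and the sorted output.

Count array: [0, 1, 0, 1, 1, 1, 1, 2, 0, 0, 1, 0, 0, 1, 0, 1]
(count[i] = number of elements equal to i)
Cumulative count: [0, 1, 1, 2, 3, 4, 5, 7, 7, 7, 8, 8, 8, 9, 9, 10]
Sorted: [1, 3, 4, 5, 6, 7, 7, 10, 13, 15]


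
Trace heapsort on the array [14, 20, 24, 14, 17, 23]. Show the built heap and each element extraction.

Build heap: [24, 20, 23, 14, 17, 14]
Extract 24: [23, 20, 14, 14, 17, 24]
Extract 23: [20, 17, 14, 14, 23, 24]
Extract 20: [17, 14, 14, 20, 23, 24]
Extract 17: [14, 14, 17, 20, 23, 24]
Extract 14: [14, 14, 17, 20, 23, 24]


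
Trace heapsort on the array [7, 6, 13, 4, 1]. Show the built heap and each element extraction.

Build heap: [13, 6, 7, 4, 1]
Extract 13: [7, 6, 1, 4, 13]
Extract 7: [6, 4, 1, 7, 13]
Extract 6: [4, 1, 6, 7, 13]
Extract 4: [1, 4, 6, 7, 13]


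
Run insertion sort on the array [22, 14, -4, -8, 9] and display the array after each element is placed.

First element 22 is already 'sorted'
Insert 14: shifted 1 elements -> [14, 22, -4, -8, 9]
Insert -4: shifted 2 elements -> [-4, 14, 22, -8, 9]
Insert -8: shifted 3 elements -> [-8, -4, 14, 22, 9]
Insert 9: shifted 2 elements -> [-8, -4, 9, 14, 22]


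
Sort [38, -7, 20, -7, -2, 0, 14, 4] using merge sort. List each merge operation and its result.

Divide and conquer:
  Merge [38] + [-7] -> [-7, 38]
  Merge [20] + [-7] -> [-7, 20]
  Merge [-7, 38] + [-7, 20] -> [-7, -7, 20, 38]
  Merge [-2] + [0] -> [-2, 0]
  Merge [14] + [4] -> [4, 14]
  Merge [-2, 0] + [4, 14] -> [-2, 0, 4, 14]
  Merge [-7, -7, 20, 38] + [-2, 0, 4, 14] -> [-7, -7, -2, 0, 4, 14, 20, 38]


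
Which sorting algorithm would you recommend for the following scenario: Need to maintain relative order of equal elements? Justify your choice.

Best choice: Merge sort or Insertion sort
Reason: Both are stable; quicksort and heapsort are not stable


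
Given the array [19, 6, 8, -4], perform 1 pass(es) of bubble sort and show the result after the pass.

After pass 1: [6, 8, -4, 19] (3 swaps)
Total swaps: 3


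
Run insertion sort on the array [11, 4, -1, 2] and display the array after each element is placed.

First element 11 is already 'sorted'
Insert 4: shifted 1 elements -> [4, 11, -1, 2]
Insert -1: shifted 2 elements -> [-1, 4, 11, 2]
Insert 2: shifted 2 elements -> [-1, 2, 4, 11]


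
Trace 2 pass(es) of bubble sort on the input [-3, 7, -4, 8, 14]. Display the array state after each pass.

After pass 1: [-3, -4, 7, 8, 14] (1 swaps)
After pass 2: [-4, -3, 7, 8, 14] (1 swaps)
Total swaps: 2


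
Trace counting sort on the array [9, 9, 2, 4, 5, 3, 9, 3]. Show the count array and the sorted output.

Count array: [0, 0, 1, 2, 1, 1, 0, 0, 0, 3]
(count[i] = number of elements equal to i)
Cumulative count: [0, 0, 1, 3, 4, 5, 5, 5, 5, 8]
Sorted: [2, 3, 3, 4, 5, 9, 9, 9]


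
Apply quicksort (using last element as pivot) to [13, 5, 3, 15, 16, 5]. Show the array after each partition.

Partition 1: pivot=5 at index 2 -> [5, 3, 5, 15, 16, 13]
Partition 2: pivot=3 at index 0 -> [3, 5, 5, 15, 16, 13]
Partition 3: pivot=13 at index 3 -> [3, 5, 5, 13, 16, 15]
Partition 4: pivot=15 at index 4 -> [3, 5, 5, 13, 15, 16]


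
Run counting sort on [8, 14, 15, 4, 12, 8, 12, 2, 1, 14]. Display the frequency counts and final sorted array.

Count array: [0, 1, 1, 0, 1, 0, 0, 0, 2, 0, 0, 0, 2, 0, 2, 1]
(count[i] = number of elements equal to i)
Cumulative count: [0, 1, 2, 2, 3, 3, 3, 3, 5, 5, 5, 5, 7, 7, 9, 10]
Sorted: [1, 2, 4, 8, 8, 12, 12, 14, 14, 15]


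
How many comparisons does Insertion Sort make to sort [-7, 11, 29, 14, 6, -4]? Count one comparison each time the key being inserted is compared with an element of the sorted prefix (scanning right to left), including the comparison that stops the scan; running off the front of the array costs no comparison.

Insert 11: -7 <= 11 (stop) = 1 comparison(s) -> [-7, 11, 29, 14, 6, -4]
Insert 29: 11 <= 29 (stop) = 1 comparison(s) -> [-7, 11, 29, 14, 6, -4]
Insert 14: 29 > 14 (shift), 11 <= 14 (stop) = 2 comparison(s) -> [-7, 11, 14, 29, 6, -4]
Insert 6: 29 > 6 (shift), 14 > 6 (shift), 11 > 6 (shift), -7 <= 6 (stop) = 4 comparison(s) -> [-7, 6, 11, 14, 29, -4]
Insert -4: 29 > -4 (shift), 14 > -4 (shift), 11 > -4 (shift), 6 > -4 (shift), -7 <= -4 (stop) = 5 comparison(s) -> [-7, -4, 6, 11, 14, 29]
Total comparisons: 1 + 1 + 2 + 4 + 5 = 13


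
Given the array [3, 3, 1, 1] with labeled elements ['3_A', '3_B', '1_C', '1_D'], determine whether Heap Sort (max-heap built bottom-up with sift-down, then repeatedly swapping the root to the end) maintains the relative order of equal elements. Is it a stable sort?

Trace Heap Sort on the labeled array (the key is the number; the letter only tracks identity):
  Build max-heap: [3_A, 3_B, 1_C, 1_D]
  Swap root 3_A to index 3, re-heapify first 3 -> [3_B, 1_D, 1_C, 3_A]
  Swap root 3_B to index 2, re-heapify first 2 -> [1_C, 1_D, 3_B, 3_A]
  Swap root 1_C to index 1, re-heapify first 1 -> [1_D, 1_C, 3_B, 3_A]
Final order: [1_D, 1_C, 3_B, 3_A]
Equal keys:
  value 1: originally 1_C, 1_D; after sorting 1_D, 1_C -> order changed
  value 3: originally 3_A, 3_B; after sorting 3_B, 3_A -> order changed
Equal keys were reordered, so Heap Sort is not stable: heap construction and root-to-end swaps move elements without regard to the original order of equal keys. (One such input is enough; an unstable sort may happen to preserve order on other inputs, but it gives no guarantee.)
Answer: Not stable


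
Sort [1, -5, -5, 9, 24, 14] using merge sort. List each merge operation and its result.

Divide and conquer:
  Merge [-5] + [-5] -> [-5, -5]
  Merge [1] + [-5, -5] -> [-5, -5, 1]
  Merge [24] + [14] -> [14, 24]
  Merge [9] + [14, 24] -> [9, 14, 24]
  Merge [-5, -5, 1] + [9, 14, 24] -> [-5, -5, 1, 9, 14, 24]


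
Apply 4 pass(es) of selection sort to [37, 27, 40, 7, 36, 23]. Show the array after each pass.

Pass 1: Select minimum 7 at index 3, swap -> [7, 27, 40, 37, 36, 23]
Pass 2: Select minimum 23 at index 5, swap -> [7, 23, 40, 37, 36, 27]
Pass 3: Select minimum 27 at index 5, swap -> [7, 23, 27, 37, 36, 40]
Pass 4: Select minimum 36 at index 4, swap -> [7, 23, 27, 36, 37, 40]


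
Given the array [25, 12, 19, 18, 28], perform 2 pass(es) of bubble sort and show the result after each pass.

After pass 1: [12, 19, 18, 25, 28] (3 swaps)
After pass 2: [12, 18, 19, 25, 28] (1 swaps)
Total swaps: 4


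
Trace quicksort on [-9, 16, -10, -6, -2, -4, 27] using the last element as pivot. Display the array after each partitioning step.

Partition 1: pivot=27 at index 6 -> [-9, 16, -10, -6, -2, -4, 27]
Partition 2: pivot=-4 at index 3 -> [-9, -10, -6, -4, -2, 16, 27]
Partition 3: pivot=-6 at index 2 -> [-9, -10, -6, -4, -2, 16, 27]
Partition 4: pivot=-10 at index 0 -> [-10, -9, -6, -4, -2, 16, 27]
Partition 5: pivot=16 at index 5 -> [-10, -9, -6, -4, -2, 16, 27]


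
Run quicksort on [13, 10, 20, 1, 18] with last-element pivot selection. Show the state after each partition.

Partition 1: pivot=18 at index 3 -> [13, 10, 1, 18, 20]
Partition 2: pivot=1 at index 0 -> [1, 10, 13, 18, 20]
Partition 3: pivot=13 at index 2 -> [1, 10, 13, 18, 20]


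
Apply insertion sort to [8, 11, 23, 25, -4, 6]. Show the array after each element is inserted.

First element 8 is already 'sorted'
Insert 11: shifted 0 elements -> [8, 11, 23, 25, -4, 6]
Insert 23: shifted 0 elements -> [8, 11, 23, 25, -4, 6]
Insert 25: shifted 0 elements -> [8, 11, 23, 25, -4, 6]
Insert -4: shifted 4 elements -> [-4, 8, 11, 23, 25, 6]
Insert 6: shifted 4 elements -> [-4, 6, 8, 11, 23, 25]


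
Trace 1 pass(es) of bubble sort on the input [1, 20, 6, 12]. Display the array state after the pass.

After pass 1: [1, 6, 12, 20] (2 swaps)
Total swaps: 2


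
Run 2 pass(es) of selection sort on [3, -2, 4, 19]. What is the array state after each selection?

Pass 1: Select minimum -2 at index 1, swap -> [-2, 3, 4, 19]
Pass 2: Select minimum 3 at index 1, swap -> [-2, 3, 4, 19]


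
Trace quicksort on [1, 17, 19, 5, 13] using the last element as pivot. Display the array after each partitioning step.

Partition 1: pivot=13 at index 2 -> [1, 5, 13, 17, 19]
Partition 2: pivot=5 at index 1 -> [1, 5, 13, 17, 19]
Partition 3: pivot=19 at index 4 -> [1, 5, 13, 17, 19]


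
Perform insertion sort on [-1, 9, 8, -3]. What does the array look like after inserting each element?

First element -1 is already 'sorted'
Insert 9: shifted 0 elements -> [-1, 9, 8, -3]
Insert 8: shifted 1 elements -> [-1, 8, 9, -3]
Insert -3: shifted 3 elements -> [-3, -1, 8, 9]


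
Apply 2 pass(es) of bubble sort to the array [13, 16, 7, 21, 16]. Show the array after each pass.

After pass 1: [13, 7, 16, 16, 21] (2 swaps)
After pass 2: [7, 13, 16, 16, 21] (1 swaps)
Total swaps: 3


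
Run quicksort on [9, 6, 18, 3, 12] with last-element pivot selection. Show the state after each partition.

Partition 1: pivot=12 at index 3 -> [9, 6, 3, 12, 18]
Partition 2: pivot=3 at index 0 -> [3, 6, 9, 12, 18]
Partition 3: pivot=9 at index 2 -> [3, 6, 9, 12, 18]


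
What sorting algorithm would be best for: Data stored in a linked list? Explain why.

Best choice: Merge sort
Reason: Merge sort doesn't require random access; can be done in O(1) extra space for linked lists


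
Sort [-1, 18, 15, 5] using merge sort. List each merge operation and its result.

Divide and conquer:
  Merge [-1] + [18] -> [-1, 18]
  Merge [15] + [5] -> [5, 15]
  Merge [-1, 18] + [5, 15] -> [-1, 5, 15, 18]


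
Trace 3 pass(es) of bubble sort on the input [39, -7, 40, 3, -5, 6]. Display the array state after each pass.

After pass 1: [-7, 39, 3, -5, 6, 40] (4 swaps)
After pass 2: [-7, 3, -5, 6, 39, 40] (3 swaps)
After pass 3: [-7, -5, 3, 6, 39, 40] (1 swaps)
Total swaps: 8


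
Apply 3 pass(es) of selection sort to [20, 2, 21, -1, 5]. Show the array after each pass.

Pass 1: Select minimum -1 at index 3, swap -> [-1, 2, 21, 20, 5]
Pass 2: Select minimum 2 at index 1, swap -> [-1, 2, 21, 20, 5]
Pass 3: Select minimum 5 at index 4, swap -> [-1, 2, 5, 20, 21]


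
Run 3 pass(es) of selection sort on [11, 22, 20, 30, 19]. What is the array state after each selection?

Pass 1: Select minimum 11 at index 0, swap -> [11, 22, 20, 30, 19]
Pass 2: Select minimum 19 at index 4, swap -> [11, 19, 20, 30, 22]
Pass 3: Select minimum 20 at index 2, swap -> [11, 19, 20, 30, 22]


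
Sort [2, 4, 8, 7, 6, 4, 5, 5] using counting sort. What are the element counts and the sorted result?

Count array: [0, 0, 1, 0, 2, 2, 1, 1, 1]
(count[i] = number of elements equal to i)
Cumulative count: [0, 0, 1, 1, 3, 5, 6, 7, 8]
Sorted: [2, 4, 4, 5, 5, 6, 7, 8]


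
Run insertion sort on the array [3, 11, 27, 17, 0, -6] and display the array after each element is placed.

First element 3 is already 'sorted'
Insert 11: shifted 0 elements -> [3, 11, 27, 17, 0, -6]
Insert 27: shifted 0 elements -> [3, 11, 27, 17, 0, -6]
Insert 17: shifted 1 elements -> [3, 11, 17, 27, 0, -6]
Insert 0: shifted 4 elements -> [0, 3, 11, 17, 27, -6]
Insert -6: shifted 5 elements -> [-6, 0, 3, 11, 17, 27]


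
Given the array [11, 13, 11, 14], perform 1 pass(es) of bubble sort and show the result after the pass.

After pass 1: [11, 11, 13, 14] (1 swaps)
Total swaps: 1


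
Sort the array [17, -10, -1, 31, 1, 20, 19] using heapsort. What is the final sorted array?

Build heap: [31, 17, 20, -10, 1, -1, 19]
Extract 31: [20, 17, 19, -10, 1, -1, 31]
Extract 20: [19, 17, -1, -10, 1, 20, 31]
Extract 19: [17, 1, -1, -10, 19, 20, 31]
Extract 17: [1, -10, -1, 17, 19, 20, 31]
Extract 1: [-1, -10, 1, 17, 19, 20, 31]
Extract -1: [-10, -1, 1, 17, 19, 20, 31]


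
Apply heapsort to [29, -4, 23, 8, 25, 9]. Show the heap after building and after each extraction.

Build heap: [29, 25, 23, 8, -4, 9]
Extract 29: [25, 9, 23, 8, -4, 29]
Extract 25: [23, 9, -4, 8, 25, 29]
Extract 23: [9, 8, -4, 23, 25, 29]
Extract 9: [8, -4, 9, 23, 25, 29]
Extract 8: [-4, 8, 9, 23, 25, 29]


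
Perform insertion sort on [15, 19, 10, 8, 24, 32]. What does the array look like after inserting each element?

First element 15 is already 'sorted'
Insert 19: shifted 0 elements -> [15, 19, 10, 8, 24, 32]
Insert 10: shifted 2 elements -> [10, 15, 19, 8, 24, 32]
Insert 8: shifted 3 elements -> [8, 10, 15, 19, 24, 32]
Insert 24: shifted 0 elements -> [8, 10, 15, 19, 24, 32]
Insert 32: shifted 0 elements -> [8, 10, 15, 19, 24, 32]


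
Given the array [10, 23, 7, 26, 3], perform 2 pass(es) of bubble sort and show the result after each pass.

After pass 1: [10, 7, 23, 3, 26] (2 swaps)
After pass 2: [7, 10, 3, 23, 26] (2 swaps)
Total swaps: 4


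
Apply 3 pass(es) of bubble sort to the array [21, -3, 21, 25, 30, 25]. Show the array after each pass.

After pass 1: [-3, 21, 21, 25, 25, 30] (2 swaps)
After pass 2: [-3, 21, 21, 25, 25, 30] (0 swaps)
After pass 3: [-3, 21, 21, 25, 25, 30] (0 swaps)
Total swaps: 2


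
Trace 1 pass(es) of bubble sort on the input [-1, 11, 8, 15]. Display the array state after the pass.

After pass 1: [-1, 8, 11, 15] (1 swaps)
Total swaps: 1


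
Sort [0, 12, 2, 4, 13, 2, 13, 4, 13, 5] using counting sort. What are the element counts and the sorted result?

Count array: [1, 0, 2, 0, 2, 1, 0, 0, 0, 0, 0, 0, 1, 3]
(count[i] = number of elements equal to i)
Cumulative count: [1, 1, 3, 3, 5, 6, 6, 6, 6, 6, 6, 6, 7, 10]
Sorted: [0, 2, 2, 4, 4, 5, 12, 13, 13, 13]


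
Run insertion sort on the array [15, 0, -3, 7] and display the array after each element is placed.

First element 15 is already 'sorted'
Insert 0: shifted 1 elements -> [0, 15, -3, 7]
Insert -3: shifted 2 elements -> [-3, 0, 15, 7]
Insert 7: shifted 1 elements -> [-3, 0, 7, 15]


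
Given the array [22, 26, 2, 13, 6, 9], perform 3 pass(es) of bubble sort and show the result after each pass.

After pass 1: [22, 2, 13, 6, 9, 26] (4 swaps)
After pass 2: [2, 13, 6, 9, 22, 26] (4 swaps)
After pass 3: [2, 6, 9, 13, 22, 26] (2 swaps)
Total swaps: 10
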